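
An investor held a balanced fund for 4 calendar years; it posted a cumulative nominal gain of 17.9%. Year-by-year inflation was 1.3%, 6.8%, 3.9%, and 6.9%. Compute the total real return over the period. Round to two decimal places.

Cumulative inflation factor: 1.013 × 1.068 × 1.039 × 1.069 ≈ 1.20164.
Nominal growth factor: 1.17900. Real growth factor = 1.17900 / 1.20164 ≈ 0.98116.
Total real return ≈ -1.8840%.

-1.88%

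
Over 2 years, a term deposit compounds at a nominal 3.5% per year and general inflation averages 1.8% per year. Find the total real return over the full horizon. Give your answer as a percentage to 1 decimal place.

The annual real rate is (1+3.5%)/(1+1.8%) − 1 = 1.6699%.
Compounded over 2 years: (1 + 0.016699)^2 − 1 ≈ 0.03368.

3.4%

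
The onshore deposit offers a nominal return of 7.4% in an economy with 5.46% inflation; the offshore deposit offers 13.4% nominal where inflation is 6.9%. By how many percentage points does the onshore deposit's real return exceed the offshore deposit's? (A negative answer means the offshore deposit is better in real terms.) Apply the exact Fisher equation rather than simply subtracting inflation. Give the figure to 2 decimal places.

-4.24

The onshore deposit real return: 1.074/1.0546 − 1 = 1.840%.
The offshore deposit real return: 1.134/1.069 − 1 = 6.080%.
Difference: 1.840 − 6.080 = -4.240 pp.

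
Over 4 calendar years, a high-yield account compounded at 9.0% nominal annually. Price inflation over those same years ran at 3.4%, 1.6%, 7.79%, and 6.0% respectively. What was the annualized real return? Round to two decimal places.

4.14%

Cumulative inflation factor: 1.034 × 1.016 × 1.0779 × 1.060 ≈ 1.20032.
Nominal growth factor: 1.41158. Real growth factor = 1.41158 / 1.20032 ≈ 1.17600.
Annualized: 1.17600^(1/4) − 1 ≈ 0.04136.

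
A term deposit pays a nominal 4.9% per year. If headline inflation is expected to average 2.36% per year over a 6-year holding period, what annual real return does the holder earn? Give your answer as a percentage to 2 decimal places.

2.48%

With constant rates the annual real return is the same each year: (1+4.9%)/(1+2.36%) − 1 = 0.02481.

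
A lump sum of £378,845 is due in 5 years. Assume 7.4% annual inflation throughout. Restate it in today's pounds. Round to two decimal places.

Price-level factor over 5 years: (1 + 7.4%)^5 ≈ 1.4289643919.
Purchasing power today: £378,845 divided by that factor.

£265,118.57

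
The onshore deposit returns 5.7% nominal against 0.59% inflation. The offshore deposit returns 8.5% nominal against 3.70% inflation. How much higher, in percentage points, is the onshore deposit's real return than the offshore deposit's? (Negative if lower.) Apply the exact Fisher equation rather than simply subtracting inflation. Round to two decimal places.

The onshore deposit real return: 1.057/1.0059 − 1 = 5.080%.
The offshore deposit real return: 1.085/1.0370 − 1 = 4.629%.
Difference: 5.080 − 4.629 = 0.451 pp.

0.45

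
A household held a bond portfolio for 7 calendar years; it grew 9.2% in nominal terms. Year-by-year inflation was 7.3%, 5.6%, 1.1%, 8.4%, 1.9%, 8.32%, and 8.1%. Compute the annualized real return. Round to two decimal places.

-4.27%

Cumulative inflation factor: 1.073 × 1.056 × 1.011 × 1.084 × 1.019 × 1.0832 × 1.081 ≈ 1.48167.
Nominal growth factor: 1.09200. Real growth factor = 1.09200 / 1.48167 ≈ 0.73700.
Annualized: 0.73700^(1/7) − 1 ≈ -0.04266.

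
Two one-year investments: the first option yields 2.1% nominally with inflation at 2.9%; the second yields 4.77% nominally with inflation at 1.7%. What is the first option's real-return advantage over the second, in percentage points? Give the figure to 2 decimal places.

The first option real return: 1.021/1.029 − 1 = -0.777%.
The second real return: 1.0477/1.017 − 1 = 3.019%.
Difference: -0.777 − 3.019 = -3.796 pp.

-3.80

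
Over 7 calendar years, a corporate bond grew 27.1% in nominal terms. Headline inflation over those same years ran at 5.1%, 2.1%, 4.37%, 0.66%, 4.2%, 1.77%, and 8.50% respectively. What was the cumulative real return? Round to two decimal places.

-2.01%

Cumulative inflation factor: 1.051 × 1.021 × 1.0437 × 1.0066 × 1.042 × 1.0177 × 1.0850 ≈ 1.29711.
Nominal growth factor: 1.27100. Real growth factor = 1.27100 / 1.29711 ≈ 0.97987.
Total real return ≈ -2.0133%.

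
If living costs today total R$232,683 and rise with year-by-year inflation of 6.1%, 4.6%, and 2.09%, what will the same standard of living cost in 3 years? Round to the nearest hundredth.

R$263,630.06

Cumulative price-level factor: 1.061 × 1.046 × 1.0209 = 1.1330009454.
Multiplying R$232,683 by the price-level factor gives the future nominal sum.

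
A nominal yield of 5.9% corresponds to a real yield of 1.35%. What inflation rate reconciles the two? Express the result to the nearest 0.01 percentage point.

From (1+r_nom) = (1+r_real)(1+π), we get 1+π = (1 + 5.9%)/(1 + 1.35%) = 1.059/1.0135 ≈ 1.04489.
So π ≈ 4.4894%.

4.49%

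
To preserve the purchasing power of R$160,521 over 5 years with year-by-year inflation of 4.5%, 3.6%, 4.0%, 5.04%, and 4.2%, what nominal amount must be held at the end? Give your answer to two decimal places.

Cumulative price-level factor: 1.045 × 1.036 × 1.040 × 1.0504 × 1.042 ≈ 1.2323436091.
The nominal amount required is R$160,521 scaled up by that factor.

R$197,817.03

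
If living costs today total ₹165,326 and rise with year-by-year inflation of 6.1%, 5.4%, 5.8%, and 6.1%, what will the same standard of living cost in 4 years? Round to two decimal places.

Cumulative price-level factor: 1.061 × 1.054 × 1.058 × 1.061 ≈ 1.2553275102.
Multiplying ₹165,326 by the price-level factor gives the future nominal sum.

₹207,538.28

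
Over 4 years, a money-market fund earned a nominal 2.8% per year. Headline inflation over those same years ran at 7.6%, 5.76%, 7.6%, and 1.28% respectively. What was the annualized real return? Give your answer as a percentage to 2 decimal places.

-2.59%

Cumulative inflation factor: 1.076 × 1.0576 × 1.076 × 1.0128 ≈ 1.24014.
Nominal growth factor: 1.11679. Real growth factor = 1.11679 / 1.24014 ≈ 0.90054.
Annualized: 0.90054^(1/4) − 1 ≈ -0.02585.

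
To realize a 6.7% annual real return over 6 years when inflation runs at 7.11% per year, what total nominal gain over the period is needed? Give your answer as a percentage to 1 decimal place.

Required annual nominal rate: (1+6.7%)(1+7.11%) − 1 = 14.28637%.
Cumulative over 6 years: (1 + 0.1428637)^6 − 1 ≈ 1.22826.

122.8%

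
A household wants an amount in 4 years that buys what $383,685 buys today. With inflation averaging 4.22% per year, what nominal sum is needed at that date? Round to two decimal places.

$452,667.27

Cumulative price-level factor: (1+4.22%)^4 ≈ 1.1797888172.
The nominal amount required is $383,685 scaled up by that factor.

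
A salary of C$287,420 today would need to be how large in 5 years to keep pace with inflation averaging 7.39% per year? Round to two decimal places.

Cumulative price-level factor: (1+7.39%)^5 ≈ 1.4282992623.
The nominal amount required is C$287,420 scaled up by that factor.

C$410,521.77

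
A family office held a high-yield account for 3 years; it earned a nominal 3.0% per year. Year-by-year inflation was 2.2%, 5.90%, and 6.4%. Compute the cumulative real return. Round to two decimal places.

Cumulative inflation factor: 1.022 × 1.0590 × 1.064 ≈ 1.15157.
Nominal growth factor: 1.09273. Real growth factor = 1.09273 / 1.15157 ≈ 0.94891.
Total real return ≈ -5.1094%.

-5.11%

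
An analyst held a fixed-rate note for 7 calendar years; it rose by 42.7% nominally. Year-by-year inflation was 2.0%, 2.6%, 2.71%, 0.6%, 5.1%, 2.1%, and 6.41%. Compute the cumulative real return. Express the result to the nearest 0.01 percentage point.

Cumulative inflation factor: 1.020 × 1.026 × 1.0271 × 1.006 × 1.051 × 1.021 × 1.0641 ≈ 1.23472.
Nominal growth factor: 1.42700. Real growth factor = 1.42700 / 1.23472 ≈ 1.15573.
Total real return ≈ 15.5726%.

15.57%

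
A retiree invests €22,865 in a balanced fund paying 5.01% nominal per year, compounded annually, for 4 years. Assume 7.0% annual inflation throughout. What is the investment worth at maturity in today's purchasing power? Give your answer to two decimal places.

Nominal value at maturity: €22,865 × (1 + 5.01%)^4 ≈ €27,803.14.
Price-level factor over 4 years: (1 + 7.0%)^4 = 1.31079601.
Dividing the nominal maturity value by the price-level factor gives the value in today's money.

€21,210.88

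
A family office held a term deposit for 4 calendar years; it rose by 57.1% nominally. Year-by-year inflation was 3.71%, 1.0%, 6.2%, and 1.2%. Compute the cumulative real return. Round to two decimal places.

39.55%

Cumulative inflation factor: 1.0371 × 1.010 × 1.062 × 1.012 ≈ 1.12576.
Nominal growth factor: 1.57100. Real growth factor = 1.57100 / 1.12576 ≈ 1.39550.
Total real return ≈ 39.5498%.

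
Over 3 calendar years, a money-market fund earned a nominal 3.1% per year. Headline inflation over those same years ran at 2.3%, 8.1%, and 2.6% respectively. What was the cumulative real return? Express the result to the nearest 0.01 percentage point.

-3.41%

Cumulative inflation factor: 1.023 × 1.081 × 1.026 ≈ 1.13462.
Nominal growth factor: 1.09591. Real growth factor = 1.09591 / 1.13462 ≈ 0.96589.
Total real return ≈ -3.4111%.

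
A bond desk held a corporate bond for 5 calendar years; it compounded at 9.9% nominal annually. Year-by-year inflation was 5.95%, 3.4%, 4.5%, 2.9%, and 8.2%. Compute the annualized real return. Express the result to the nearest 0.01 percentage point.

4.69%

Cumulative inflation factor: 1.0595 × 1.034 × 1.045 × 1.029 × 1.082 ≈ 1.27462.
Nominal growth factor: 1.60320. Real growth factor = 1.60320 / 1.27462 ≈ 1.25779.
Annualized: 1.25779^(1/5) − 1 ≈ 0.04694.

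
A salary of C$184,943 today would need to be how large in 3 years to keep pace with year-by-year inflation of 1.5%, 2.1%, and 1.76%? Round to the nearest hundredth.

C$195,032.41

Cumulative price-level factor: 1.015 × 1.021 × 1.0176 = 1.054554144.
The nominal amount required is C$184,943 scaled up by that factor.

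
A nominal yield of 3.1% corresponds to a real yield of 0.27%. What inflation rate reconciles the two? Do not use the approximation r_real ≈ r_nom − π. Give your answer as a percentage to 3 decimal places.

From (1+r_nom) = (1+r_real)(1+π), we get 1+π = (1 + 3.1%)/(1 + 0.27%) = 1.031/1.0027 ≈ 1.02822.
So π ≈ 2.8224%.

2.822%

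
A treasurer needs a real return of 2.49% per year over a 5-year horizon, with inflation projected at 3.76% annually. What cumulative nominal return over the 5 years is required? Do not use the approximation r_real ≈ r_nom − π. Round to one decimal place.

36.0%

Required annual nominal rate: (1+2.49%)(1+3.76%) − 1 = 6.343624%.
Cumulative over 5 years: (1 + 0.06343624)^5 − 1 ≈ 0.36006.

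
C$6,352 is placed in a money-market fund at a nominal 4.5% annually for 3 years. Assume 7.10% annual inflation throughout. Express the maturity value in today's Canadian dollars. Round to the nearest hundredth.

Nominal value at maturity: C$6,352 × (1 + 4.5%)^3 ≈ C$7,248.69.
Price-level factor over 3 years: (1 + 7.10%)^3 = 1.228480911.
Dividing the nominal maturity value by the price-level factor gives the value in today's money.

C$5,900.53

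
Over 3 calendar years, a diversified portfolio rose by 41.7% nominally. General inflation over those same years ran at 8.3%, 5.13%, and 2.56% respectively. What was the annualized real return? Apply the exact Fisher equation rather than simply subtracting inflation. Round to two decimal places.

Cumulative inflation factor: 1.083 × 1.0513 × 1.0256 ≈ 1.16770.
Nominal growth factor: 1.41700. Real growth factor = 1.41700 / 1.16770 ≈ 1.21349.
Annualized: 1.21349^(1/3) − 1 ≈ 0.06663.

6.66%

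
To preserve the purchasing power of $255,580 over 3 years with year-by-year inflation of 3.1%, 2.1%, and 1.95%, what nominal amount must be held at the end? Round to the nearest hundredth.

Cumulative price-level factor: 1.031 × 1.021 × 1.0195 = 1.0731776945.
The nominal amount required is $255,580 scaled up by that factor.

$274,282.76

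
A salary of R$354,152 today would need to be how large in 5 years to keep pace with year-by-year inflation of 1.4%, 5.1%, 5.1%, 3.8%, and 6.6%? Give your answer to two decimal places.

R$438,922.30

Cumulative price-level factor: 1.014 × 1.051 × 1.051 × 1.038 × 1.066 ≈ 1.2393613411.
The nominal amount required is R$354,152 scaled up by that factor.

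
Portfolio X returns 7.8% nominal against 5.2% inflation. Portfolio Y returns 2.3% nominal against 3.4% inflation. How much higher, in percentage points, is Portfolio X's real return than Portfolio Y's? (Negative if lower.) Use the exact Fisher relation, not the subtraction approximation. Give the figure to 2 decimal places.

Portfolio X real return: 1.078/1.052 − 1 = 2.471%.
Portfolio Y real return: 1.023/1.034 − 1 = -1.064%.
Difference: 2.471 − (-1.064) = 3.535 pp.

3.54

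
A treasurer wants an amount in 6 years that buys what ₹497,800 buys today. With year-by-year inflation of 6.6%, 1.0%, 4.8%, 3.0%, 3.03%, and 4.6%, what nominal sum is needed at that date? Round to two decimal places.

₹623,486.94

Cumulative price-level factor: 1.066 × 1.010 × 1.048 × 1.030 × 1.0303 × 1.046 ≈ 1.2524848178.
Multiplying ₹497,800 by the price-level factor gives the future nominal sum.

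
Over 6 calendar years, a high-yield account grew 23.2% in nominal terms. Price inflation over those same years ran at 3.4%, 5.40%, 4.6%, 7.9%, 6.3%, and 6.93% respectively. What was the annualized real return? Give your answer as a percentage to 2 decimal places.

Cumulative inflation factor: 1.034 × 1.0540 × 1.046 × 1.079 × 1.063 × 1.0693 ≈ 1.39813.
Nominal growth factor: 1.23200. Real growth factor = 1.23200 / 1.39813 ≈ 0.88118.
Annualized: 0.88118^(1/6) − 1 ≈ -0.02086.

-2.09%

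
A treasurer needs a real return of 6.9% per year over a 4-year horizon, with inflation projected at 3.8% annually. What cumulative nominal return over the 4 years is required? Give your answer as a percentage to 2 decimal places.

Required annual nominal rate: (1+6.9%)(1+3.8%) − 1 = 10.9622%.
Cumulative over 4 years: (1 + 0.109622)^4 − 1 ≈ 0.51600.

51.60%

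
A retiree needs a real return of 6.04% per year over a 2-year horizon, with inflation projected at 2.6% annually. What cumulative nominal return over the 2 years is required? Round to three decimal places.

18.368%

Required annual nominal rate: (1+6.04%)(1+2.6%) − 1 = 8.79704%.
Cumulative over 2 years: (1 + 0.0879704)^2 − 1 ≈ 0.18368.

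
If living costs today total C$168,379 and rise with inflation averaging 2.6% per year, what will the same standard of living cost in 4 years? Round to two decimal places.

Cumulative price-level factor: (1+2.6%)^4 ≈ 1.1081267610.
The nominal amount required is C$168,379 scaled up by that factor.

C$186,585.28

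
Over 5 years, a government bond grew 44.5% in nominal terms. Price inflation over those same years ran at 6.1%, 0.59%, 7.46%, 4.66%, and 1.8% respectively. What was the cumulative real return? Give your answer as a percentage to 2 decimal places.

18.26%

Cumulative inflation factor: 1.061 × 1.0059 × 1.0746 × 1.0466 × 1.018 ≈ 1.22193.
Nominal growth factor: 1.44500. Real growth factor = 1.44500 / 1.22193 ≈ 1.18256.
Total real return ≈ 18.2558%.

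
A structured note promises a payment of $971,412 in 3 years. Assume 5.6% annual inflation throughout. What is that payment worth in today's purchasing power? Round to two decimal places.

$824,919.77

Price-level factor over 3 years: (1 + 5.6%)^3 = 1.177583616.
Purchasing power today: $971,412 divided by that factor.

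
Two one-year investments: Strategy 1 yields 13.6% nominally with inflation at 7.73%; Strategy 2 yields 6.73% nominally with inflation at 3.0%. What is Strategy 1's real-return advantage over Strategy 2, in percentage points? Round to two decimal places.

Strategy 1 real return: 1.136/1.0773 − 1 = 5.449%.
Strategy 2 real return: 1.0673/1.030 − 1 = 3.621%.
Difference: 5.449 − 3.621 = 1.828 pp.

1.83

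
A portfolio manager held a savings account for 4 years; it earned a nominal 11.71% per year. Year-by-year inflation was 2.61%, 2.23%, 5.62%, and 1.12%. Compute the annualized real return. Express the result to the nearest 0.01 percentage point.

8.58%

Cumulative inflation factor: 1.0261 × 1.0223 × 1.0562 × 1.0112 ≈ 1.12034.
Nominal growth factor: 1.55729. Real growth factor = 1.55729 / 1.12034 ≈ 1.39001.
Annualized: 1.39001^(1/4) − 1 ≈ 0.08581.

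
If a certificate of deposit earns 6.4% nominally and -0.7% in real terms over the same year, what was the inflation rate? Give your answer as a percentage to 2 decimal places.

7.15%

From (1+r_nom) = (1+r_real)(1+π), we get 1+π = (1 + 6.4%)/(1 − 0.7%) = 1.064/0.993 ≈ 1.07150.
So π ≈ 7.1501%.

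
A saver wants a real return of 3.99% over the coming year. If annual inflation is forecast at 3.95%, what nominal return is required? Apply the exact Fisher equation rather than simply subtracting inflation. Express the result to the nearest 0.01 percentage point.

8.10%

By the Fisher equation, 1 + r_nom = (1 + 3.99%)(1 + 3.95%) = 1.0399 × 1.0395 = 1.08097605.
So r_nom = 8.097605%.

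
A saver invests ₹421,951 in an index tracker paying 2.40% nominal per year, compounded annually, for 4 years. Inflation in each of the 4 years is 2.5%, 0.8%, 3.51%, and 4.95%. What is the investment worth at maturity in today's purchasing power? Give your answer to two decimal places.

Nominal value at maturity: ₹421,951 × (1 + 2.40%)^4 ≈ ₹463,940.03.
Price-level factor over 4 years: 1.025 × 1.008 × 1.0351 × 1.0495 ≈ 1.1224038533.
Dividing the nominal maturity value by the price-level factor gives the value in today's money.

₹413,345.01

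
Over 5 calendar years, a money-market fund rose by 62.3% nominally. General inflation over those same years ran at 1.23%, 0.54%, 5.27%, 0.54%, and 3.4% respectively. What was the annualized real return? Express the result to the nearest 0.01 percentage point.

Cumulative inflation factor: 1.0123 × 1.0054 × 1.0527 × 1.0054 × 1.034 ≈ 1.11381.
Nominal growth factor: 1.62300. Real growth factor = 1.62300 / 1.11381 ≈ 1.45716.
Annualized: 1.45716^(1/5) − 1 ≈ 0.07820.

7.82%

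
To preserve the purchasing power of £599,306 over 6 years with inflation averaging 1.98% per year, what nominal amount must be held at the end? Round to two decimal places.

Cumulative price-level factor: (1+1.98%)^6 ≈ 1.1248381716.
Multiplying £599,306 by the price-level factor gives the future nominal sum.

£674,122.27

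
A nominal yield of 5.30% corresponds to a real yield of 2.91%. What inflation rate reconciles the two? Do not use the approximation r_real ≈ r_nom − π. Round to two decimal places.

From (1+r_nom) = (1+r_real)(1+π), we get 1+π = (1 + 5.30%)/(1 + 2.91%) = 1.0530/1.0291 ≈ 1.02322.
So π ≈ 2.3224%.

2.32%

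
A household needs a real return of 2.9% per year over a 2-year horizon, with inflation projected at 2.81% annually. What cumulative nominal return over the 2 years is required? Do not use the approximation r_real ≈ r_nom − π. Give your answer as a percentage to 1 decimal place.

Required annual nominal rate: (1+2.9%)(1+2.81%) − 1 = 5.79149%.
Cumulative over 2 years: (1 + 0.0579149)^2 − 1 ≈ 0.11918.

11.9%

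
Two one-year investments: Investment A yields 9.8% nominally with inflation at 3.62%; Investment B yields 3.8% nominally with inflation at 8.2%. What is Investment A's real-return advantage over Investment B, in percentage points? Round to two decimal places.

10.03

Investment A real return: 1.098/1.0362 − 1 = 5.964%.
Investment B real return: 1.038/1.082 − 1 = -4.067%.
Difference: 5.964 − (-4.067) = 10.031 pp.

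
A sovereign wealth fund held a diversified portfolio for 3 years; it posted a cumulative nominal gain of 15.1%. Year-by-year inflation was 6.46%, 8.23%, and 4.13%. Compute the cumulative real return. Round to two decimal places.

Cumulative inflation factor: 1.0646 × 1.0823 × 1.0413 ≈ 1.19980.
Nominal growth factor: 1.15100. Real growth factor = 1.15100 / 1.19980 ≈ 0.95932.
Total real return ≈ -4.0676%.

-4.07%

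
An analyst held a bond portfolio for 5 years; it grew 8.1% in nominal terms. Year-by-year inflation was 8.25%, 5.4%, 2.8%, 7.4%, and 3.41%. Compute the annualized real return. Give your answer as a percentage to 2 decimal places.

Cumulative inflation factor: 1.0825 × 1.054 × 1.028 × 1.074 × 1.0341 ≈ 1.30265.
Nominal growth factor: 1.08100. Real growth factor = 1.08100 / 1.30265 ≈ 0.82985.
Annualized: 0.82985^(1/5) − 1 ≈ -0.03662.

-3.66%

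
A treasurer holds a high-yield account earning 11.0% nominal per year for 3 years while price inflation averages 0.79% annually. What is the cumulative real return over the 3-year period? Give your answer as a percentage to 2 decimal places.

33.57%

The annual real rate is (1+11.0%)/(1+0.79%) − 1 = 10.1300%.
Compounded over 3 years: (1 + 0.101300)^3 − 1 ≈ 0.33572.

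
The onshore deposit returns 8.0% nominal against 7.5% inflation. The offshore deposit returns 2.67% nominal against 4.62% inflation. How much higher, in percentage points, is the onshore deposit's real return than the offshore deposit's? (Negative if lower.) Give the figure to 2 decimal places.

The onshore deposit real return: 1.080/1.075 − 1 = 0.465%.
The offshore deposit real return: 1.0267/1.0462 − 1 = -1.864%.
Difference: 0.465 − (-1.864) = 2.329 pp.

2.33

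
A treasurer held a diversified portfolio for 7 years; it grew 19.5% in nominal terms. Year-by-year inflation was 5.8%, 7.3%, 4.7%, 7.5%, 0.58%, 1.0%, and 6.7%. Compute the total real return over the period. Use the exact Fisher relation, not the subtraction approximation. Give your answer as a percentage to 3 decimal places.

-13.716%

Cumulative inflation factor: 1.058 × 1.073 × 1.047 × 1.075 × 1.0058 × 1.010 × 1.067 ≈ 1.38496.
Nominal growth factor: 1.19500. Real growth factor = 1.19500 / 1.38496 ≈ 0.86284.
Total real return ≈ -13.7161%.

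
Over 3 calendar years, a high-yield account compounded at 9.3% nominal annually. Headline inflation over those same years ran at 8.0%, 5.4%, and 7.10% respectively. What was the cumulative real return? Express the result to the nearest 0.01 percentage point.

7.10%

Cumulative inflation factor: 1.080 × 1.054 × 1.0710 ≈ 1.21914.
Nominal growth factor: 1.30575. Real growth factor = 1.30575 / 1.21914 ≈ 1.07104.
Total real return ≈ 7.1042%.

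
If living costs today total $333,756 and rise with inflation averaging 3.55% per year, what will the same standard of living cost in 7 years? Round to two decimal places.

Cumulative price-level factor: (1+3.55%)^7 ≈ 1.2765878968.
The nominal amount required is $333,756 scaled up by that factor.

$426,068.87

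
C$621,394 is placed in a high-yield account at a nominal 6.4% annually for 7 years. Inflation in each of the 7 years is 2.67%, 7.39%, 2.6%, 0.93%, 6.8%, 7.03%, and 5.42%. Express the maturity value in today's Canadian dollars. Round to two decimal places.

Nominal value at maturity: C$621,394 × (1 + 6.4%)^7 ≈ C$959,308.85.
Price-level factor over 7 years: 1.0267 × 1.0739 × 1.026 × 1.0093 × 1.068 × 1.0703 × 1.0542 ≈ 1.3758618492.
Dividing the nominal maturity value by the price-level factor gives the value in today's money.

C$697,242.13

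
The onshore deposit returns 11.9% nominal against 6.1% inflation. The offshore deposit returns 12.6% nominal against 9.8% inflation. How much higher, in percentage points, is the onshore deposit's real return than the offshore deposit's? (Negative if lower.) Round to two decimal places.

The onshore deposit real return: 1.119/1.061 − 1 = 5.467%.
The offshore deposit real return: 1.126/1.098 − 1 = 2.550%.
Difference: 5.467 − 2.550 = 2.917 pp.

2.92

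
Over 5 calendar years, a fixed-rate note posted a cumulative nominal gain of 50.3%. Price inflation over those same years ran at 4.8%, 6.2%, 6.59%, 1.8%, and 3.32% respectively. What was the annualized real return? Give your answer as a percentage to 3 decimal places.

Cumulative inflation factor: 1.048 × 1.062 × 1.0659 × 1.018 × 1.0332 ≈ 1.24777.
Nominal growth factor: 1.50300. Real growth factor = 1.50300 / 1.24777 ≈ 1.20455.
Annualized: 1.20455^(1/5) − 1 ≈ 0.03792.

3.792%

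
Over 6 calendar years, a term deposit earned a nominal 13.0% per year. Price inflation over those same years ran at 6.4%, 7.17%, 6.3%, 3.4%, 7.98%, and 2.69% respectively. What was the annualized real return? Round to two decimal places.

Cumulative inflation factor: 1.064 × 1.0717 × 1.063 × 1.034 × 1.0798 × 1.0269 ≈ 1.38976.
Nominal growth factor: 2.08195. Real growth factor = 2.08195 / 1.38976 ≈ 1.49806.
Annualized: 1.49806^(1/6) − 1 ≈ 0.06968.

6.97%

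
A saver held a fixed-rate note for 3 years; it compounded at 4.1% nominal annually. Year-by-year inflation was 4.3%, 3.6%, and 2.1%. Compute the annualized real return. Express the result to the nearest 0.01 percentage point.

Cumulative inflation factor: 1.043 × 1.036 × 1.021 ≈ 1.10324.
Nominal growth factor: 1.12811. Real growth factor = 1.12811 / 1.10324 ≈ 1.02254.
Annualized: 1.02254^(1/3) − 1 ≈ 0.00746.

0.75%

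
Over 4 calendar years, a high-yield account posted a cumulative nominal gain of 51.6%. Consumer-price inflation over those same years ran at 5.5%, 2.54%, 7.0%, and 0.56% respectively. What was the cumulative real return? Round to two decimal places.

30.24%

Cumulative inflation factor: 1.055 × 1.0254 × 1.070 × 1.0056 ≈ 1.16400.
Nominal growth factor: 1.51600. Real growth factor = 1.51600 / 1.16400 ≈ 1.30240.
Total real return ≈ 30.2400%.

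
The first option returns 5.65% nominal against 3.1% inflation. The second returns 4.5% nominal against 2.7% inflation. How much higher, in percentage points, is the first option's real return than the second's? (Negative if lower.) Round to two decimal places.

The first option real return: 1.0565/1.031 − 1 = 2.473%.
The second real return: 1.045/1.027 − 1 = 1.753%.
Difference: 2.473 − 1.753 = 0.720 pp.

0.72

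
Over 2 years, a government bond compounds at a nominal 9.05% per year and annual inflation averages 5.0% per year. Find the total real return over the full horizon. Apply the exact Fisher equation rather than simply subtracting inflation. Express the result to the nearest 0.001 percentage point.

The annual real rate is (1+9.05%)/(1+5.0%) − 1 = 3.8571%.
Compounded over 2 years: (1 + 0.038571)^2 − 1 ≈ 0.07863.

7.863%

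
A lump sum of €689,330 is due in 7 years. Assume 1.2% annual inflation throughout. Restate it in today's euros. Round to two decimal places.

€634,108.53

Price-level factor over 7 years: (1 + 1.2%)^7 ≈ 1.0870852110.
Purchasing power today: €689,330 divided by that factor.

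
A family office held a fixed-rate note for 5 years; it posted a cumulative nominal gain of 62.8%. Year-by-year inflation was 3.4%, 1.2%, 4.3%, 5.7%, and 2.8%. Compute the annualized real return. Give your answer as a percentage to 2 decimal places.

Cumulative inflation factor: 1.034 × 1.012 × 1.043 × 1.057 × 1.028 ≈ 1.18591.
Nominal growth factor: 1.62800. Real growth factor = 1.62800 / 1.18591 ≈ 1.37278.
Annualized: 1.37278^(1/5) − 1 ≈ 0.06542.

6.54%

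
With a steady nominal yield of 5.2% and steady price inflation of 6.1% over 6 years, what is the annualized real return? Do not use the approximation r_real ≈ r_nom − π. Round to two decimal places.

-0.85%

With constant rates the annual real return is the same each year: (1+5.2%)/(1+6.1%) − 1 = -0.00848.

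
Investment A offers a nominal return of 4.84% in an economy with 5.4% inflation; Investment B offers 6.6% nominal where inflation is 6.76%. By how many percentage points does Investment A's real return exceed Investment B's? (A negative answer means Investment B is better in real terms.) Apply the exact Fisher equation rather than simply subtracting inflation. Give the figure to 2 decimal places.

Investment A real return: 1.0484/1.054 − 1 = -0.531%.
Investment B real return: 1.066/1.0676 − 1 = -0.150%.
Difference: -0.531 − (-0.150) = -0.381 pp.

-0.38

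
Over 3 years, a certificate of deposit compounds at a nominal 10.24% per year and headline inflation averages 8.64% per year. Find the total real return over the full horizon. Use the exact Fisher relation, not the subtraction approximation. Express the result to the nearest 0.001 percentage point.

The annual real rate is (1+10.24%)/(1+8.64%) − 1 = 1.4728%.
Compounded over 3 years: (1 + 0.014728)^3 − 1 ≈ 0.04484.

4.484%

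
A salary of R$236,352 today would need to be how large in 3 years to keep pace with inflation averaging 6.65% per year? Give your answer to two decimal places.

R$286,709.35

Cumulative price-level factor: (1+6.65%)^3 ≈ 1.2130608296.
Multiplying R$236,352 by the price-level factor gives the future nominal sum.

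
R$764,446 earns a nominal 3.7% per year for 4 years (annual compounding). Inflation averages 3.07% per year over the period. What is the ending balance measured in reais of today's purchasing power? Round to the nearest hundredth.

R$783,308.31

Nominal value at maturity: R$764,446 × (1 + 3.7%)^4 ≈ R$884,019.49.
Price-level factor over 4 years: (1 + 3.07%)^4 ≈ 1.1285715661.
The maturity value deflated by that factor is the answer in today's purchasing power.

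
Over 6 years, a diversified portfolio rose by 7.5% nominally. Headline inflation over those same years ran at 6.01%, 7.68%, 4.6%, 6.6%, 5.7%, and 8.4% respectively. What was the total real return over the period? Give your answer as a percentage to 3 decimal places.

Cumulative inflation factor: 1.0601 × 1.0768 × 1.046 × 1.066 × 1.057 × 1.084 ≈ 1.45839.
Nominal growth factor: 1.07500. Real growth factor = 1.07500 / 1.45839 ≈ 0.73711.
Total real return ≈ -26.2888%.

-26.289%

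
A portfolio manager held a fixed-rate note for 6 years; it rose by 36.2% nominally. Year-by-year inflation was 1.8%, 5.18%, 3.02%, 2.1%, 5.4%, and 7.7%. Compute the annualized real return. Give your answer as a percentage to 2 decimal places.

Cumulative inflation factor: 1.018 × 1.0518 × 1.0302 × 1.021 × 1.054 × 1.077 ≈ 1.27845.
Nominal growth factor: 1.36200. Real growth factor = 1.36200 / 1.27845 ≈ 1.06535.
Annualized: 1.06535^(1/6) − 1 ≈ 0.01061.

1.06%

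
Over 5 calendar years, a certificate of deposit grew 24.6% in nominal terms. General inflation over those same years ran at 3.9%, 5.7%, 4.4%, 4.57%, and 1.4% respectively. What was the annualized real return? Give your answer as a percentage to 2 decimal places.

Cumulative inflation factor: 1.039 × 1.057 × 1.044 × 1.0457 × 1.014 ≈ 1.21573.
Nominal growth factor: 1.24600. Real growth factor = 1.24600 / 1.21573 ≈ 1.02490.
Annualized: 1.02490^(1/5) − 1 ≈ 0.00493.

0.49%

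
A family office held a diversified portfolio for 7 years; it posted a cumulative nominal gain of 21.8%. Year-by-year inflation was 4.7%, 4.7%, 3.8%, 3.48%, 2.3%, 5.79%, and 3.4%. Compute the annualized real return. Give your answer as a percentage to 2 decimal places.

-1.12%

Cumulative inflation factor: 1.047 × 1.047 × 1.038 × 1.0348 × 1.023 × 1.0579 × 1.034 ≈ 1.31761.
Nominal growth factor: 1.21800. Real growth factor = 1.21800 / 1.31761 ≈ 0.92440.
Annualized: 0.92440^(1/7) − 1 ≈ -0.01117.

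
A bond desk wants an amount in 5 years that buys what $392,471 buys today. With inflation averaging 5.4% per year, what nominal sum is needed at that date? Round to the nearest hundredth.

$510,517.49

Cumulative price-level factor: (1+5.4%)^5 ≈ 1.3007776144.
Multiplying $392,471 by the price-level factor gives the future nominal sum.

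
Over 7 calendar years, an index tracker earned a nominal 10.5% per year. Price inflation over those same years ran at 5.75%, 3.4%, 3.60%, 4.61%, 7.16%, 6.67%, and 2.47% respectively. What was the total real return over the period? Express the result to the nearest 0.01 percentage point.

Cumulative inflation factor: 1.0575 × 1.034 × 1.0360 × 1.0461 × 1.0716 × 1.0667 × 1.0247 ≈ 1.38805.
Nominal growth factor: 2.01157. Real growth factor = 2.01157 / 1.38805 ≈ 1.44921.
Total real return ≈ 44.9207%.

44.92%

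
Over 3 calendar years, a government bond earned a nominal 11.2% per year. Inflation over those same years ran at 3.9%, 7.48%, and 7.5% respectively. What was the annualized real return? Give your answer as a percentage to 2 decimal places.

Cumulative inflation factor: 1.039 × 1.0748 × 1.075 ≈ 1.20047.
Nominal growth factor: 1.37504. Real growth factor = 1.37504 / 1.20047 ≈ 1.14541.
Annualized: 1.14541^(1/3) − 1 ≈ 0.04630.

4.63%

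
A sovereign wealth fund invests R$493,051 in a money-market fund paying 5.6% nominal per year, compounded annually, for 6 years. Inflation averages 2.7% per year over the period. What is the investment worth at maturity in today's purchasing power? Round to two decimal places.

Nominal value at maturity: R$493,051 × (1 + 5.6%)^6 ≈ R$683,715.39.
Price-level factor over 6 years: (1 + 2.7%)^6 ≈ 1.1733367181.
Dividing the nominal maturity value by the price-level factor gives the value in today's money.

R$582,710.30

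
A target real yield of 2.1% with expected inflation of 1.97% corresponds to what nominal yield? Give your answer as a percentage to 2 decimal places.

4.11%

By the Fisher equation, 1 + r_nom = (1 + 2.1%)(1 + 1.97%) = 1.021 × 1.0197 = 1.0411137.
So r_nom = 4.11137%.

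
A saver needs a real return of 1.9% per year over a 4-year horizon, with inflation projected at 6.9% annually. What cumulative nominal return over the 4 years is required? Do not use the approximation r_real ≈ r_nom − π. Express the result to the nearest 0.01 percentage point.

Required annual nominal rate: (1+1.9%)(1+6.9%) − 1 = 8.9311%.
Cumulative over 4 years: (1 + 0.089311)^4 − 1 ≈ 0.40802.

40.80%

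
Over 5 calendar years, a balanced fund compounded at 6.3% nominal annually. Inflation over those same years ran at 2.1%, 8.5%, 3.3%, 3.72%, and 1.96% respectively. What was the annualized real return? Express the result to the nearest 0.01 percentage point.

2.32%

Cumulative inflation factor: 1.021 × 1.085 × 1.033 × 1.0372 × 1.0196 ≈ 1.21017.
Nominal growth factor: 1.35727. Real growth factor = 1.35727 / 1.21017 ≈ 1.12155.
Annualized: 1.12155^(1/5) − 1 ≈ 0.02321.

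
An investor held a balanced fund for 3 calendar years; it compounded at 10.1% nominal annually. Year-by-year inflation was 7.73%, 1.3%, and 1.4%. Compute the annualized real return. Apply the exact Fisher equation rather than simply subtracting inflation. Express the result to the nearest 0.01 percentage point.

Cumulative inflation factor: 1.0773 × 1.013 × 1.014 ≈ 1.10658.
Nominal growth factor: 1.33463. Real growth factor = 1.33463 / 1.10658 ≈ 1.20608.
Annualized: 1.20608^(1/3) − 1 ≈ 0.06445.

6.45%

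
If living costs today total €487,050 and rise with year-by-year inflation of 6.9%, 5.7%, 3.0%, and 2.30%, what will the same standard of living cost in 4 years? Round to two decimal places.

Cumulative price-level factor: 1.069 × 1.057 × 1.030 × 1.0230 ≈ 1.1905991028.
The nominal amount required is €487,050 scaled up by that factor.

€579,881.29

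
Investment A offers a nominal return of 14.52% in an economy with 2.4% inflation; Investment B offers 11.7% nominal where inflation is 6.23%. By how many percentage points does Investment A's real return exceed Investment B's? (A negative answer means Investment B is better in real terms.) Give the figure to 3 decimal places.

6.687

Investment A real return: 1.1452/1.024 − 1 = 11.8359%.
Investment B real return: 1.117/1.0623 − 1 = 5.1492%.
Difference: 11.8359 − 5.1492 = 6.6867 pp.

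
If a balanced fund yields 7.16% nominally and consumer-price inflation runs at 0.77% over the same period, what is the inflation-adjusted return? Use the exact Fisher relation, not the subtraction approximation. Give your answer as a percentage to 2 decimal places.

6.34%

Real return via the Fisher equation: (1 + 7.16%)/(1 + 0.77%) − 1 = 1.0716/1.0077 − 1 ≈ 0.06341.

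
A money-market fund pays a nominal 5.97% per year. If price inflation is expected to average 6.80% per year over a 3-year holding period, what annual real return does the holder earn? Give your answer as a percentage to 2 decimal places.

With constant rates the annual real return is the same each year: (1+5.97%)/(1+6.80%) − 1 = -0.00777.

-0.78%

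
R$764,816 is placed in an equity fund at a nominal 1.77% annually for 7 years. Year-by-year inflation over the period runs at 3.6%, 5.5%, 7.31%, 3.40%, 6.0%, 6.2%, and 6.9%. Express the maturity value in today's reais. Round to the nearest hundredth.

Nominal value at maturity: R$764,816 × (1 + 1.77%)^7 ≈ R$864,759.59.
Price-level factor over 7 years: 1.036 × 1.055 × 1.0731 × 1.0340 × 1.060 × 1.062 × 1.069 ≈ 1.4594224945.
Dividing the nominal maturity value by the price-level factor gives the value in today's money.

R$592,535.47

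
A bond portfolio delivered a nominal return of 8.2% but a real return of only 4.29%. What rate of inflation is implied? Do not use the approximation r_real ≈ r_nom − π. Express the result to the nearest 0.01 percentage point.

3.75%

From (1+r_nom) = (1+r_real)(1+π), we get 1+π = (1 + 8.2%)/(1 + 4.29%) = 1.082/1.0429 ≈ 1.03749.
So π ≈ 3.7492%.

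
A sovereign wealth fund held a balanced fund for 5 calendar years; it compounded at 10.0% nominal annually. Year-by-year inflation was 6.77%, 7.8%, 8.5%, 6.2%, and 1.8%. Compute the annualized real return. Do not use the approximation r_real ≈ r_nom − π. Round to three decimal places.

3.590%

Cumulative inflation factor: 1.0677 × 1.078 × 1.085 × 1.062 × 1.018 ≈ 1.35011.
Nominal growth factor: 1.61051. Real growth factor = 1.61051 / 1.35011 ≈ 1.19287.
Annualized: 1.19287^(1/5) − 1 ≈ 0.03590.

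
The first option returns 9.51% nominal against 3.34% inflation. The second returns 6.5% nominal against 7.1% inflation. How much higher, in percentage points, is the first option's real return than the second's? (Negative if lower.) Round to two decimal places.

The first option real return: 1.0951/1.0334 − 1 = 5.971%.
The second real return: 1.065/1.071 − 1 = -0.560%.
Difference: 5.971 − (-0.560) = 6.531 pp.

6.53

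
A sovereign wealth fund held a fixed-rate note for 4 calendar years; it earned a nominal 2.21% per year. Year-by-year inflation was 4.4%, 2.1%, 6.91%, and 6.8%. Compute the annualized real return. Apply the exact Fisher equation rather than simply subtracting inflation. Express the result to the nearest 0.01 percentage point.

Cumulative inflation factor: 1.044 × 1.021 × 1.0691 × 1.068 ≈ 1.21707.
Nominal growth factor: 1.09137. Real growth factor = 1.09137 / 1.21707 ≈ 0.89672.
Annualized: 0.89672^(1/4) − 1 ≈ -0.02688.

-2.69%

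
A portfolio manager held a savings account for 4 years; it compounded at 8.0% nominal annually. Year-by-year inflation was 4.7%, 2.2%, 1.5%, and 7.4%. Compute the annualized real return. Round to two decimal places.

Cumulative inflation factor: 1.047 × 1.022 × 1.015 × 1.074 ≈ 1.16645.
Nominal growth factor: 1.36049. Real growth factor = 1.36049 / 1.16645 ≈ 1.16635.
Annualized: 1.16635^(1/4) − 1 ≈ 0.03922.

3.92%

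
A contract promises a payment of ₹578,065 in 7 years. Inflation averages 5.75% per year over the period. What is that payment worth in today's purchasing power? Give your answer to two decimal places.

₹390,853.53

Price-level factor over 7 years: (1 + 5.75%)^7 ≈ 1.4789811278.
Purchasing power today: ₹578,065 divided by that factor.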